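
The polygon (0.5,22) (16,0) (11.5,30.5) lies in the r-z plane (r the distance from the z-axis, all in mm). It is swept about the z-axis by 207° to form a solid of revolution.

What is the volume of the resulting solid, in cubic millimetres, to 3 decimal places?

Profile (r,z), 3 vertices: (0.5,22) (16,0) (11.5,30.5)
edge 0: (0.5,22)→(16,0)  cross = 0.5·0 − 16·22 = -352.0000; (r_i+r_j)·cross = 16.5·-352.0000 = -5808.0000
edge 1: (16,0)→(11.5,30.5)  cross = 16·30.5 − 11.5·0 = 488.0000; (r_i+r_j)·cross = 27.5·488.0000 = 13420.0000
edge 2: (11.5,30.5)→(0.5,22)  cross = 11.5·22 − 0.5·30.5 = 237.7500; (r_i+r_j)·cross = 12·237.7500 = 2853.0000
Σcross = 373.7500 → A = |Σcross|/2 = 186.8750 mm²
Σ(r_i+r_j)·cross = 10465.0000 → first moment M = |Σ|/6 = 1744.1667
R_c = M/A = 1744.1667/186.8750 = 9.3333 mm
θ = 207° = 3.612832 rad
V = θ·R_c·A = 3.612832·9.3333·186.8750 = 6301.380 mm³

Volume = 6301.380 mm³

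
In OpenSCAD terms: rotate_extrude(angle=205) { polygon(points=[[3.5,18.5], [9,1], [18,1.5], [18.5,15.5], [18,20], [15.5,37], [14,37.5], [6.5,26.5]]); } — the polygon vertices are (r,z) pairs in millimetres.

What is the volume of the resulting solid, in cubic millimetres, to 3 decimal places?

Volume = 16105.806 mm³

Profile (r,z), 8 vertices: (3.5,18.5) (9,1) (18,1.5) (18.5,15.5) (18,20) (15.5,37) (14,37.5) (6.5,26.5)
edge 0: (3.5,18.5)→(9,1)  cross = 3.5·1 − 9·18.5 = -163.0000; (r_i+r_j)·cross = 12.5·-163.0000 = -2037.5000
edge 1: (9,1)→(18,1.5)  cross = 9·1.5 − 18·1 = -4.5000; (r_i+r_j)·cross = 27·-4.5000 = -121.5000
edge 2: (18,1.5)→(18.5,15.5)  cross = 18·15.5 − 18.5·1.5 = 251.2500; (r_i+r_j)·cross = 36.5·251.2500 = 9170.6250
edge 3: (18.5,15.5)→(18,20)  cross = 18.5·20 − 18·15.5 = 91.0000; (r_i+r_j)·cross = 36.5·91.0000 = 3321.5000
edge 4: (18,20)→(15.5,37)  cross = 18·37 − 15.5·20 = 356.0000; (r_i+r_j)·cross = 33.5·356.0000 = 11926.0000
edge 5: (15.5,37)→(14,37.5)  cross = 15.5·37.5 − 14·37 = 63.2500; (r_i+r_j)·cross = 29.5·63.2500 = 1865.8750
edge 6: (14,37.5)→(6.5,26.5)  cross = 14·26.5 − 6.5·37.5 = 127.2500; (r_i+r_j)·cross = 20.5·127.2500 = 2608.6250
edge 7: (6.5,26.5)→(3.5,18.5)  cross = 6.5·18.5 − 3.5·26.5 = 27.5000; (r_i+r_j)·cross = 10·27.5000 = 275.0000
Σcross = 748.7500 → A = |Σcross|/2 = 374.3750 mm²
Σ(r_i+r_j)·cross = 27008.6250 → first moment M = |Σ|/6 = 4501.4375
R_c = M/A = 4501.4375/374.3750 = 12.0239 mm
θ = 205° = 3.577925 rad
V = θ·R_c·A = 3.577925·12.0239·374.3750 = 16105.806 mm³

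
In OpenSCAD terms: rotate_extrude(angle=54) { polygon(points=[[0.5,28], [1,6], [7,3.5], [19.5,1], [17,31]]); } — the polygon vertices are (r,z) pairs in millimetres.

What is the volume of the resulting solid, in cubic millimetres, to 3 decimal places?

Volume = 4325.011 mm³

Profile (r,z), 5 vertices: (0.5,28) (1,6) (7,3.5) (19.5,1) (17,31)
edge 0: (0.5,28)→(1,6)  cross = 0.5·6 − 1·28 = -25.0000; (r_i+r_j)·cross = 1.5·-25.0000 = -37.5000
edge 1: (1,6)→(7,3.5)  cross = 1·3.5 − 7·6 = -38.5000; (r_i+r_j)·cross = 8·-38.5000 = -308.0000
edge 2: (7,3.5)→(19.5,1)  cross = 7·1 − 19.5·3.5 = -61.2500; (r_i+r_j)·cross = 26.5·-61.2500 = -1623.1250
edge 3: (19.5,1)→(17,31)  cross = 19.5·31 − 17·1 = 587.5000; (r_i+r_j)·cross = 36.5·587.5000 = 21443.7500
edge 4: (17,31)→(0.5,28)  cross = 17·28 − 0.5·31 = 460.5000; (r_i+r_j)·cross = 17.5·460.5000 = 8058.7500
Σcross = 923.2500 → A = |Σcross|/2 = 461.6250 mm²
Σ(r_i+r_j)·cross = 27533.8750 → first moment M = |Σ|/6 = 4588.9792
R_c = M/A = 4588.9792/461.6250 = 9.9409 mm
θ = 54° = 0.942478 rad
V = θ·R_c·A = 0.942478·9.9409·461.6250 = 4325.011 mm³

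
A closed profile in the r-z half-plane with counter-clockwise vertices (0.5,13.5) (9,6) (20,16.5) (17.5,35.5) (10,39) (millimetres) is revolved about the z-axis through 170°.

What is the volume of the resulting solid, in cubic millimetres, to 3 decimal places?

Profile (r,z), 5 vertices: (0.5,13.5) (9,6) (20,16.5) (17.5,35.5) (10,39)
edge 0: (0.5,13.5)→(9,6)  cross = 0.5·6 − 9·13.5 = -118.5000; (r_i+r_j)·cross = 9.5·-118.5000 = -1125.7500
edge 1: (9,6)→(20,16.5)  cross = 9·16.5 − 20·6 = 28.5000; (r_i+r_j)·cross = 29·28.5000 = 826.5000
edge 2: (20,16.5)→(17.5,35.5)  cross = 20·35.5 − 17.5·16.5 = 421.2500; (r_i+r_j)·cross = 37.5·421.2500 = 15796.8750
edge 3: (17.5,35.5)→(10,39)  cross = 17.5·39 − 10·35.5 = 327.5000; (r_i+r_j)·cross = 27.5·327.5000 = 9006.2500
edge 4: (10,39)→(0.5,13.5)  cross = 10·13.5 − 0.5·39 = 115.5000; (r_i+r_j)·cross = 10.5·115.5000 = 1212.7500
Σcross = 774.2500 → A = |Σcross|/2 = 387.1250 mm²
Σ(r_i+r_j)·cross = 25716.6250 → first moment M = |Σ|/6 = 4286.1042
R_c = M/A = 4286.1042/387.1250 = 11.0716 mm
θ = 170° = 2.967060 rad
V = θ·R_c·A = 2.967060·11.0716·387.1250 = 12717.127 mm³

Volume = 12717.127 mm³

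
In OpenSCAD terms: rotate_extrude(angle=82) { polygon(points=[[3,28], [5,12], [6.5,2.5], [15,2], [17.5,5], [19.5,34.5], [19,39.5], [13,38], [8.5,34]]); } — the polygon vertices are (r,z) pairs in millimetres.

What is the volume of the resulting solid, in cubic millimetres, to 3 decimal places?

Profile (r,z), 9 vertices: (3,28) (5,12) (6.5,2.5) (15,2) (17.5,5) (19.5,34.5) (19,39.5) (13,38) (8.5,34)
edge 0: (3,28)→(5,12)  cross = 3·12 − 5·28 = -104.0000; (r_i+r_j)·cross = 8·-104.0000 = -832.0000
edge 1: (5,12)→(6.5,2.5)  cross = 5·2.5 − 6.5·12 = -65.5000; (r_i+r_j)·cross = 11.5·-65.5000 = -753.2500
edge 2: (6.5,2.5)→(15,2)  cross = 6.5·2 − 15·2.5 = -24.5000; (r_i+r_j)·cross = 21.5·-24.5000 = -526.7500
edge 3: (15,2)→(17.5,5)  cross = 15·5 − 17.5·2 = 40.0000; (r_i+r_j)·cross = 32.5·40.0000 = 1300.0000
edge 4: (17.5,5)→(19.5,34.5)  cross = 17.5·34.5 − 19.5·5 = 506.2500; (r_i+r_j)·cross = 37·506.2500 = 18731.2500
edge 5: (19.5,34.5)→(19,39.5)  cross = 19.5·39.5 − 19·34.5 = 114.7500; (r_i+r_j)·cross = 38.5·114.7500 = 4417.8750
edge 6: (19,39.5)→(13,38)  cross = 19·38 − 13·39.5 = 208.5000; (r_i+r_j)·cross = 32·208.5000 = 6672.0000
edge 7: (13,38)→(8.5,34)  cross = 13·34 − 8.5·38 = 119.0000; (r_i+r_j)·cross = 21.5·119.0000 = 2558.5000
edge 8: (8.5,34)→(3,28)  cross = 8.5·28 − 3·34 = 136.0000; (r_i+r_j)·cross = 11.5·136.0000 = 1564.0000
Σcross = 930.5000 → A = |Σcross|/2 = 465.2500 mm²
Σ(r_i+r_j)·cross = 33131.6250 → first moment M = |Σ|/6 = 5521.9375
R_c = M/A = 5521.9375/465.2500 = 11.8688 mm
θ = 82° = 1.431170 rad
V = θ·R_c·A = 1.431170·11.8688·465.2500 = 7902.831 mm³

Volume = 7902.831 mm³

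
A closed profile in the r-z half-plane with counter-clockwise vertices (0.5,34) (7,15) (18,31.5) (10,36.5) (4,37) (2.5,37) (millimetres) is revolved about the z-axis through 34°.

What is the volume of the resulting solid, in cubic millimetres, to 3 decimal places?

Volume = 1019.284 mm³

Profile (r,z), 6 vertices: (0.5,34) (7,15) (18,31.5) (10,36.5) (4,37) (2.5,37)
edge 0: (0.5,34)→(7,15)  cross = 0.5·15 − 7·34 = -230.5000; (r_i+r_j)·cross = 7.5·-230.5000 = -1728.7500
edge 1: (7,15)→(18,31.5)  cross = 7·31.5 − 18·15 = -49.5000; (r_i+r_j)·cross = 25·-49.5000 = -1237.5000
edge 2: (18,31.5)→(10,36.5)  cross = 18·36.5 − 10·31.5 = 342.0000; (r_i+r_j)·cross = 28·342.0000 = 9576.0000
edge 3: (10,36.5)→(4,37)  cross = 10·37 − 4·36.5 = 224.0000; (r_i+r_j)·cross = 14·224.0000 = 3136.0000
edge 4: (4,37)→(2.5,37)  cross = 4·37 − 2.5·37 = 55.5000; (r_i+r_j)·cross = 6.5·55.5000 = 360.7500
edge 5: (2.5,37)→(0.5,34)  cross = 2.5·34 − 0.5·37 = 66.5000; (r_i+r_j)·cross = 3·66.5000 = 199.5000
Σcross = 408.0000 → A = |Σcross|/2 = 204.0000 mm²
Σ(r_i+r_j)·cross = 10306.0000 → first moment M = |Σ|/6 = 1717.6667
R_c = M/A = 1717.6667/204.0000 = 8.4199 mm
θ = 34° = 0.593412 rad
V = θ·R_c·A = 0.593412·8.4199·204.0000 = 1019.284 mm³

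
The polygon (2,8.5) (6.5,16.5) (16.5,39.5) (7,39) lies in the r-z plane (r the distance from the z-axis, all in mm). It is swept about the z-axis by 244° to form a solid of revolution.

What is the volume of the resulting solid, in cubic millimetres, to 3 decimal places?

Volume = 5615.944 mm³

Profile (r,z), 4 vertices: (2,8.5) (6.5,16.5) (16.5,39.5) (7,39)
edge 0: (2,8.5)→(6.5,16.5)  cross = 2·16.5 − 6.5·8.5 = -22.2500; (r_i+r_j)·cross = 8.5·-22.2500 = -189.1250
edge 1: (6.5,16.5)→(16.5,39.5)  cross = 6.5·39.5 − 16.5·16.5 = -15.5000; (r_i+r_j)·cross = 23·-15.5000 = -356.5000
edge 2: (16.5,39.5)→(7,39)  cross = 16.5·39 − 7·39.5 = 367.0000; (r_i+r_j)·cross = 23.5·367.0000 = 8624.5000
edge 3: (7,39)→(2,8.5)  cross = 7·8.5 − 2·39 = -18.5000; (r_i+r_j)·cross = 9·-18.5000 = -166.5000
Σcross = 310.7500 → A = |Σcross|/2 = 155.3750 mm²
Σ(r_i+r_j)·cross = 7912.3750 → first moment M = |Σ|/6 = 1318.7292
R_c = M/A = 1318.7292/155.3750 = 8.4874 mm
θ = 244° = 4.258603 rad
V = θ·R_c·A = 4.258603·8.4874·155.3750 = 5615.944 mm³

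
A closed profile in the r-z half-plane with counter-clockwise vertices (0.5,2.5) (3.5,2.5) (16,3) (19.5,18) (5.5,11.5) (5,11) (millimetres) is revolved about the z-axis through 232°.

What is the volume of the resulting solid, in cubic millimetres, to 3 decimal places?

Profile (r,z), 6 vertices: (0.5,2.5) (3.5,2.5) (16,3) (19.5,18) (5.5,11.5) (5,11)
edge 0: (0.5,2.5)→(3.5,2.5)  cross = 0.5·2.5 − 3.5·2.5 = -7.5000; (r_i+r_j)·cross = 4·-7.5000 = -30.0000
edge 1: (3.5,2.5)→(16,3)  cross = 3.5·3 − 16·2.5 = -29.5000; (r_i+r_j)·cross = 19.5·-29.5000 = -575.2500
edge 2: (16,3)→(19.5,18)  cross = 16·18 − 19.5·3 = 229.5000; (r_i+r_j)·cross = 35.5·229.5000 = 8147.2500
edge 3: (19.5,18)→(5.5,11.5)  cross = 19.5·11.5 − 5.5·18 = 125.2500; (r_i+r_j)·cross = 25·125.2500 = 3131.2500
edge 4: (5.5,11.5)→(5,11)  cross = 5.5·11 − 5·11.5 = 3.0000; (r_i+r_j)·cross = 10.5·3.0000 = 31.5000
edge 5: (5,11)→(0.5,2.5)  cross = 5·2.5 − 0.5·11 = 7.0000; (r_i+r_j)·cross = 5.5·7.0000 = 38.5000
Σcross = 327.7500 → A = |Σcross|/2 = 163.8750 mm²
Σ(r_i+r_j)·cross = 10743.2500 → first moment M = |Σ|/6 = 1790.5417
R_c = M/A = 1790.5417/163.8750 = 10.9263 mm
θ = 232° = 4.049164 rad
V = θ·R_c·A = 4.049164·10.9263·163.8750 = 7250.197 mm³

Volume = 7250.197 mm³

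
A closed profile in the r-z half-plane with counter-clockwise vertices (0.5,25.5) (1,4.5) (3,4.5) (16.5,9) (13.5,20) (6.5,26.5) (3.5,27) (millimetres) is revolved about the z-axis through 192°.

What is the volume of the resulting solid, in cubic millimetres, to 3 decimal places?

Volume = 6114.656 mm³

Profile (r,z), 7 vertices: (0.5,25.5) (1,4.5) (3,4.5) (16.5,9) (13.5,20) (6.5,26.5) (3.5,27)
edge 0: (0.5,25.5)→(1,4.5)  cross = 0.5·4.5 − 1·25.5 = -23.2500; (r_i+r_j)·cross = 1.5·-23.2500 = -34.8750
edge 1: (1,4.5)→(3,4.5)  cross = 1·4.5 − 3·4.5 = -9.0000; (r_i+r_j)·cross = 4·-9.0000 = -36.0000
edge 2: (3,4.5)→(16.5,9)  cross = 3·9 − 16.5·4.5 = -47.2500; (r_i+r_j)·cross = 19.5·-47.2500 = -921.3750
edge 3: (16.5,9)→(13.5,20)  cross = 16.5·20 − 13.5·9 = 208.5000; (r_i+r_j)·cross = 30·208.5000 = 6255.0000
edge 4: (13.5,20)→(6.5,26.5)  cross = 13.5·26.5 − 6.5·20 = 227.7500; (r_i+r_j)·cross = 20·227.7500 = 4555.0000
edge 5: (6.5,26.5)→(3.5,27)  cross = 6.5·27 − 3.5·26.5 = 82.7500; (r_i+r_j)·cross = 10·82.7500 = 827.5000
edge 6: (3.5,27)→(0.5,25.5)  cross = 3.5·25.5 − 0.5·27 = 75.7500; (r_i+r_j)·cross = 4·75.7500 = 303.0000
Σcross = 515.2500 → A = |Σcross|/2 = 257.6250 mm²
Σ(r_i+r_j)·cross = 10948.2500 → first moment M = |Σ|/6 = 1824.7083
R_c = M/A = 1824.7083/257.6250 = 7.0828 mm
θ = 192° = 3.351032 rad
V = θ·R_c·A = 3.351032·7.0828·257.6250 = 6114.656 mm³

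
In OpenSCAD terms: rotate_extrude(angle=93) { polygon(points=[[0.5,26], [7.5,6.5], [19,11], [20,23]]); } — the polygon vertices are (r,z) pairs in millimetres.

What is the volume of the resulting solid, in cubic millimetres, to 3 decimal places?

Profile (r,z), 4 vertices: (0.5,26) (7.5,6.5) (19,11) (20,23)
edge 0: (0.5,26)→(7.5,6.5)  cross = 0.5·6.5 − 7.5·26 = -191.7500; (r_i+r_j)·cross = 8·-191.7500 = -1534.0000
edge 1: (7.5,6.5)→(19,11)  cross = 7.5·11 − 19·6.5 = -41.0000; (r_i+r_j)·cross = 26.5·-41.0000 = -1086.5000
edge 2: (19,11)→(20,23)  cross = 19·23 − 20·11 = 217.0000; (r_i+r_j)·cross = 39·217.0000 = 8463.0000
edge 3: (20,23)→(0.5,26)  cross = 20·26 − 0.5·23 = 508.5000; (r_i+r_j)·cross = 20.5·508.5000 = 10424.2500
Σcross = 492.7500 → A = |Σcross|/2 = 246.3750 mm²
Σ(r_i+r_j)·cross = 16266.7500 → first moment M = |Σ|/6 = 2711.1250
R_c = M/A = 2711.1250/246.3750 = 11.0041 mm
θ = 93° = 1.623156 rad
V = θ·R_c·A = 1.623156·11.0041·246.3750 = 4400.579 mm³

Volume = 4400.579 mm³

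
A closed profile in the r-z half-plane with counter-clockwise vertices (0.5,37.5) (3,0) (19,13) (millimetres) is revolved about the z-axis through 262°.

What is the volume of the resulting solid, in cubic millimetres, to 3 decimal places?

Volume = 10846.021 mm³

Profile (r,z), 3 vertices: (0.5,37.5) (3,0) (19,13)
edge 0: (0.5,37.5)→(3,0)  cross = 0.5·0 − 3·37.5 = -112.5000; (r_i+r_j)·cross = 3.5·-112.5000 = -393.7500
edge 1: (3,0)→(19,13)  cross = 3·13 − 19·0 = 39.0000; (r_i+r_j)·cross = 22·39.0000 = 858.0000
edge 2: (19,13)→(0.5,37.5)  cross = 19·37.5 − 0.5·13 = 706.0000; (r_i+r_j)·cross = 19.5·706.0000 = 13767.0000
Σcross = 632.5000 → A = |Σcross|/2 = 316.2500 mm²
Σ(r_i+r_j)·cross = 14231.2500 → first moment M = |Σ|/6 = 2371.8750
R_c = M/A = 2371.8750/316.2500 = 7.5000 mm
θ = 262° = 4.572763 rad
V = θ·R_c·A = 4.572763·7.5000·316.2500 = 10846.021 mm³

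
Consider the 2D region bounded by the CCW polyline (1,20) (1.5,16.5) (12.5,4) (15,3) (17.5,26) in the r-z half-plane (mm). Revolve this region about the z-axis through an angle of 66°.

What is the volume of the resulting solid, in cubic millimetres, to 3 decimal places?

Profile (r,z), 5 vertices: (1,20) (1.5,16.5) (12.5,4) (15,3) (17.5,26)
edge 0: (1,20)→(1.5,16.5)  cross = 1·16.5 − 1.5·20 = -13.5000; (r_i+r_j)·cross = 2.5·-13.5000 = -33.7500
edge 1: (1.5,16.5)→(12.5,4)  cross = 1.5·4 − 12.5·16.5 = -200.2500; (r_i+r_j)·cross = 14·-200.2500 = -2803.5000
edge 2: (12.5,4)→(15,3)  cross = 12.5·3 − 15·4 = -22.5000; (r_i+r_j)·cross = 27.5·-22.5000 = -618.7500
edge 3: (15,3)→(17.5,26)  cross = 15·26 − 17.5·3 = 337.5000; (r_i+r_j)·cross = 32.5·337.5000 = 10968.7500
edge 4: (17.5,26)→(1,20)  cross = 17.5·20 − 1·26 = 324.0000; (r_i+r_j)·cross = 18.5·324.0000 = 5994.0000
Σcross = 425.2500 → A = |Σcross|/2 = 212.6250 mm²
Σ(r_i+r_j)·cross = 13506.7500 → first moment M = |Σ|/6 = 2251.1250
R_c = M/A = 2251.1250/212.6250 = 10.5873 mm
θ = 66° = 1.151917 rad
V = θ·R_c·A = 1.151917·10.5873·212.6250 = 2593.110 mm³

Volume = 2593.110 mm³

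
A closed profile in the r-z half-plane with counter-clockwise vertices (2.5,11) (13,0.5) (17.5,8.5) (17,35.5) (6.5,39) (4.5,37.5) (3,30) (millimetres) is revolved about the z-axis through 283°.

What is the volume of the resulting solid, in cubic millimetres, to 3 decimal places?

Volume = 23215.036 mm³

Profile (r,z), 7 vertices: (2.5,11) (13,0.5) (17.5,8.5) (17,35.5) (6.5,39) (4.5,37.5) (3,30)
edge 0: (2.5,11)→(13,0.5)  cross = 2.5·0.5 − 13·11 = -141.7500; (r_i+r_j)·cross = 15.5·-141.7500 = -2197.1250
edge 1: (13,0.5)→(17.5,8.5)  cross = 13·8.5 − 17.5·0.5 = 101.7500; (r_i+r_j)·cross = 30.5·101.7500 = 3103.3750
edge 2: (17.5,8.5)→(17,35.5)  cross = 17.5·35.5 − 17·8.5 = 476.7500; (r_i+r_j)·cross = 34.5·476.7500 = 16447.8750
edge 3: (17,35.5)→(6.5,39)  cross = 17·39 − 6.5·35.5 = 432.2500; (r_i+r_j)·cross = 23.5·432.2500 = 10157.8750
edge 4: (6.5,39)→(4.5,37.5)  cross = 6.5·37.5 − 4.5·39 = 68.2500; (r_i+r_j)·cross = 11·68.2500 = 750.7500
edge 5: (4.5,37.5)→(3,30)  cross = 4.5·30 − 3·37.5 = 22.5000; (r_i+r_j)·cross = 7.5·22.5000 = 168.7500
edge 6: (3,30)→(2.5,11)  cross = 3·11 − 2.5·30 = -42.0000; (r_i+r_j)·cross = 5.5·-42.0000 = -231.0000
Σcross = 917.7500 → A = |Σcross|/2 = 458.8750 mm²
Σ(r_i+r_j)·cross = 28200.5000 → first moment M = |Σ|/6 = 4700.0833
R_c = M/A = 4700.0833/458.8750 = 10.2426 mm
θ = 283° = 4.939282 rad
V = θ·R_c·A = 4.939282·10.2426·458.8750 = 23215.036 mm³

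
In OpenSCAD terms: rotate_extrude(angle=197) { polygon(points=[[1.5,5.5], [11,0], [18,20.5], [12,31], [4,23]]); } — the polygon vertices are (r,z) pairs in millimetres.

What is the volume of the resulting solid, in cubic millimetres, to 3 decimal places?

Profile (r,z), 5 vertices: (1.5,5.5) (11,0) (18,20.5) (12,31) (4,23)
edge 0: (1.5,5.5)→(11,0)  cross = 1.5·0 − 11·5.5 = -60.5000; (r_i+r_j)·cross = 12.5·-60.5000 = -756.2500
edge 1: (11,0)→(18,20.5)  cross = 11·20.5 − 18·0 = 225.5000; (r_i+r_j)·cross = 29·225.5000 = 6539.5000
edge 2: (18,20.5)→(12,31)  cross = 18·31 − 12·20.5 = 312.0000; (r_i+r_j)·cross = 30·312.0000 = 9360.0000
edge 3: (12,31)→(4,23)  cross = 12·23 − 4·31 = 152.0000; (r_i+r_j)·cross = 16·152.0000 = 2432.0000
edge 4: (4,23)→(1.5,5.5)  cross = 4·5.5 − 1.5·23 = -12.5000; (r_i+r_j)·cross = 5.5·-12.5000 = -68.7500
Σcross = 616.5000 → A = |Σcross|/2 = 308.2500 mm²
Σ(r_i+r_j)·cross = 17506.5000 → first moment M = |Σ|/6 = 2917.7500
R_c = M/A = 2917.7500/308.2500 = 9.4655 mm
θ = 197° = 3.438299 rad
V = θ·R_c·A = 3.438299·9.4655·308.2500 = 10032.096 mm³

Volume = 10032.096 mm³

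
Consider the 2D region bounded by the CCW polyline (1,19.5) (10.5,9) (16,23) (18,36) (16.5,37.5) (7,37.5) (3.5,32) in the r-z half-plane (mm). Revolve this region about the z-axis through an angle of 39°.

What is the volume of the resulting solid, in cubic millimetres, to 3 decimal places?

Volume = 2058.372 mm³

Profile (r,z), 7 vertices: (1,19.5) (10.5,9) (16,23) (18,36) (16.5,37.5) (7,37.5) (3.5,32)
edge 0: (1,19.5)→(10.5,9)  cross = 1·9 − 10.5·19.5 = -195.7500; (r_i+r_j)·cross = 11.5·-195.7500 = -2251.1250
edge 1: (10.5,9)→(16,23)  cross = 10.5·23 − 16·9 = 97.5000; (r_i+r_j)·cross = 26.5·97.5000 = 2583.7500
edge 2: (16,23)→(18,36)  cross = 16·36 − 18·23 = 162.0000; (r_i+r_j)·cross = 34·162.0000 = 5508.0000
edge 3: (18,36)→(16.5,37.5)  cross = 18·37.5 − 16.5·36 = 81.0000; (r_i+r_j)·cross = 34.5·81.0000 = 2794.5000
edge 4: (16.5,37.5)→(7,37.5)  cross = 16.5·37.5 − 7·37.5 = 356.2500; (r_i+r_j)·cross = 23.5·356.2500 = 8371.8750
edge 5: (7,37.5)→(3.5,32)  cross = 7·32 − 3.5·37.5 = 92.7500; (r_i+r_j)·cross = 10.5·92.7500 = 973.8750
edge 6: (3.5,32)→(1,19.5)  cross = 3.5·19.5 − 1·32 = 36.2500; (r_i+r_j)·cross = 4.5·36.2500 = 163.1250
Σcross = 630.0000 → A = |Σcross|/2 = 315.0000 mm²
Σ(r_i+r_j)·cross = 18144.0000 → first moment M = |Σ|/6 = 3024.0000
R_c = M/A = 3024.0000/315.0000 = 9.6000 mm
θ = 39° = 0.680678 rad
V = θ·R_c·A = 0.680678·9.6000·315.0000 = 2058.372 mm³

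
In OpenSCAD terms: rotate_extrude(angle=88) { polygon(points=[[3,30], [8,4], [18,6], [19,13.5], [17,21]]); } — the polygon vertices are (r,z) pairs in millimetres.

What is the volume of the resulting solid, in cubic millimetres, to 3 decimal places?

Volume = 4270.541 mm³

Profile (r,z), 5 vertices: (3,30) (8,4) (18,6) (19,13.5) (17,21)
edge 0: (3,30)→(8,4)  cross = 3·4 − 8·30 = -228.0000; (r_i+r_j)·cross = 11·-228.0000 = -2508.0000
edge 1: (8,4)→(18,6)  cross = 8·6 − 18·4 = -24.0000; (r_i+r_j)·cross = 26·-24.0000 = -624.0000
edge 2: (18,6)→(19,13.5)  cross = 18·13.5 − 19·6 = 129.0000; (r_i+r_j)·cross = 37·129.0000 = 4773.0000
edge 3: (19,13.5)→(17,21)  cross = 19·21 − 17·13.5 = 169.5000; (r_i+r_j)·cross = 36·169.5000 = 6102.0000
edge 4: (17,21)→(3,30)  cross = 17·30 − 3·21 = 447.0000; (r_i+r_j)·cross = 20·447.0000 = 8940.0000
Σcross = 493.5000 → A = |Σcross|/2 = 246.7500 mm²
Σ(r_i+r_j)·cross = 16683.0000 → first moment M = |Σ|/6 = 2780.5000
R_c = M/A = 2780.5000/246.7500 = 11.2685 mm
θ = 88° = 1.535890 rad
V = θ·R_c·A = 1.535890·11.2685·246.7500 = 4270.541 mm³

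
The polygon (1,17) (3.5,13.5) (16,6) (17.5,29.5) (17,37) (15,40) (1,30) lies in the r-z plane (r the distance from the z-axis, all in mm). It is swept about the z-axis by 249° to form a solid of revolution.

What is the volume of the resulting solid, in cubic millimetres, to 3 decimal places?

Volume = 17279.178 mm³

Profile (r,z), 7 vertices: (1,17) (3.5,13.5) (16,6) (17.5,29.5) (17,37) (15,40) (1,30)
edge 0: (1,17)→(3.5,13.5)  cross = 1·13.5 − 3.5·17 = -46.0000; (r_i+r_j)·cross = 4.5·-46.0000 = -207.0000
edge 1: (3.5,13.5)→(16,6)  cross = 3.5·6 − 16·13.5 = -195.0000; (r_i+r_j)·cross = 19.5·-195.0000 = -3802.5000
edge 2: (16,6)→(17.5,29.5)  cross = 16·29.5 − 17.5·6 = 367.0000; (r_i+r_j)·cross = 33.5·367.0000 = 12294.5000
edge 3: (17.5,29.5)→(17,37)  cross = 17.5·37 − 17·29.5 = 146.0000; (r_i+r_j)·cross = 34.5·146.0000 = 5037.0000
edge 4: (17,37)→(15,40)  cross = 17·40 − 15·37 = 125.0000; (r_i+r_j)·cross = 32·125.0000 = 4000.0000
edge 5: (15,40)→(1,30)  cross = 15·30 − 1·40 = 410.0000; (r_i+r_j)·cross = 16·410.0000 = 6560.0000
edge 6: (1,30)→(1,17)  cross = 1·17 − 1·30 = -13.0000; (r_i+r_j)·cross = 2·-13.0000 = -26.0000
Σcross = 794.0000 → A = |Σcross|/2 = 397.0000 mm²
Σ(r_i+r_j)·cross = 23856.0000 → first moment M = |Σ|/6 = 3976.0000
R_c = M/A = 3976.0000/397.0000 = 10.0151 mm
θ = 249° = 4.345870 rad
V = θ·R_c·A = 4.345870·10.0151·397.0000 = 17279.178 mm³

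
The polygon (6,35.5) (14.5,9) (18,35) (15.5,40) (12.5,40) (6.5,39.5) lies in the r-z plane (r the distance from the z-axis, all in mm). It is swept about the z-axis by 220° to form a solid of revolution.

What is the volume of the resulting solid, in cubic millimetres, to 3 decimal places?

Profile (r,z), 6 vertices: (6,35.5) (14.5,9) (18,35) (15.5,40) (12.5,40) (6.5,39.5)
edge 0: (6,35.5)→(14.5,9)  cross = 6·9 − 14.5·35.5 = -460.7500; (r_i+r_j)·cross = 20.5·-460.7500 = -9445.3750
edge 1: (14.5,9)→(18,35)  cross = 14.5·35 − 18·9 = 345.5000; (r_i+r_j)·cross = 32.5·345.5000 = 11228.7500
edge 2: (18,35)→(15.5,40)  cross = 18·40 − 15.5·35 = 177.5000; (r_i+r_j)·cross = 33.5·177.5000 = 5946.2500
edge 3: (15.5,40)→(12.5,40)  cross = 15.5·40 − 12.5·40 = 120.0000; (r_i+r_j)·cross = 28·120.0000 = 3360.0000
edge 4: (12.5,40)→(6.5,39.5)  cross = 12.5·39.5 − 6.5·40 = 233.7500; (r_i+r_j)·cross = 19·233.7500 = 4441.2500
edge 5: (6.5,39.5)→(6,35.5)  cross = 6.5·35.5 − 6·39.5 = -6.2500; (r_i+r_j)·cross = 12.5·-6.2500 = -78.1250
Σcross = 409.7500 → A = |Σcross|/2 = 204.8750 mm²
Σ(r_i+r_j)·cross = 15452.7500 → first moment M = |Σ|/6 = 2575.4583
R_c = M/A = 2575.4583/204.8750 = 12.5709 mm
θ = 220° = 3.839724 rad
V = θ·R_c·A = 3.839724·12.5709·204.8750 = 9889.050 mm³

Volume = 9889.050 mm³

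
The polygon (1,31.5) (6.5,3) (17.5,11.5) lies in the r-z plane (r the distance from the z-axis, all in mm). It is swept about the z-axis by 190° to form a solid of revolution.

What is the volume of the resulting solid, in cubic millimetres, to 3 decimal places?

Profile (r,z), 3 vertices: (1,31.5) (6.5,3) (17.5,11.5)
edge 0: (1,31.5)→(6.5,3)  cross = 1·3 − 6.5·31.5 = -201.7500; (r_i+r_j)·cross = 7.5·-201.7500 = -1513.1250
edge 1: (6.5,3)→(17.5,11.5)  cross = 6.5·11.5 − 17.5·3 = 22.2500; (r_i+r_j)·cross = 24·22.2500 = 534.0000
edge 2: (17.5,11.5)→(1,31.5)  cross = 17.5·31.5 − 1·11.5 = 539.7500; (r_i+r_j)·cross = 18.5·539.7500 = 9985.3750
Σcross = 360.2500 → A = |Σcross|/2 = 180.1250 mm²
Σ(r_i+r_j)·cross = 9006.2500 → first moment M = |Σ|/6 = 1501.0417
R_c = M/A = 1501.0417/180.1250 = 8.3333 mm
θ = 190° = 3.316126 rad
V = θ·R_c·A = 3.316126·8.3333·180.1250 = 4977.643 mm³

Volume = 4977.643 mm³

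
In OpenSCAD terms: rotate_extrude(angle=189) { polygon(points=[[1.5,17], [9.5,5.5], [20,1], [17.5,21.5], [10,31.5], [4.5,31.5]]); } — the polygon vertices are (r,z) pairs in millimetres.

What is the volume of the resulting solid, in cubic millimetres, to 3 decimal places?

Volume = 12508.978 mm³

Profile (r,z), 6 vertices: (1.5,17) (9.5,5.5) (20,1) (17.5,21.5) (10,31.5) (4.5,31.5)
edge 0: (1.5,17)→(9.5,5.5)  cross = 1.5·5.5 − 9.5·17 = -153.2500; (r_i+r_j)·cross = 11·-153.2500 = -1685.7500
edge 1: (9.5,5.5)→(20,1)  cross = 9.5·1 − 20·5.5 = -100.5000; (r_i+r_j)·cross = 29.5·-100.5000 = -2964.7500
edge 2: (20,1)→(17.5,21.5)  cross = 20·21.5 − 17.5·1 = 412.5000; (r_i+r_j)·cross = 37.5·412.5000 = 15468.7500
edge 3: (17.5,21.5)→(10,31.5)  cross = 17.5·31.5 − 10·21.5 = 336.2500; (r_i+r_j)·cross = 27.5·336.2500 = 9246.8750
edge 4: (10,31.5)→(4.5,31.5)  cross = 10·31.5 − 4.5·31.5 = 173.2500; (r_i+r_j)·cross = 14.5·173.2500 = 2512.1250
edge 5: (4.5,31.5)→(1.5,17)  cross = 4.5·17 − 1.5·31.5 = 29.2500; (r_i+r_j)·cross = 6·29.2500 = 175.5000
Σcross = 697.5000 → A = |Σcross|/2 = 348.7500 mm²
Σ(r_i+r_j)·cross = 22752.7500 → first moment M = |Σ|/6 = 3792.1250
R_c = M/A = 3792.1250/348.7500 = 10.8735 mm
θ = 189° = 3.298672 rad
V = θ·R_c·A = 3.298672·10.8735·348.7500 = 12508.978 mm³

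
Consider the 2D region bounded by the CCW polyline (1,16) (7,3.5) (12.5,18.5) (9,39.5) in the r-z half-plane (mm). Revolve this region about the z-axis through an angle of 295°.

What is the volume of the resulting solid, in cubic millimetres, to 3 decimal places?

Profile (r,z), 4 vertices: (1,16) (7,3.5) (12.5,18.5) (9,39.5)
edge 0: (1,16)→(7,3.5)  cross = 1·3.5 − 7·16 = -108.5000; (r_i+r_j)·cross = 8·-108.5000 = -868.0000
edge 1: (7,3.5)→(12.5,18.5)  cross = 7·18.5 − 12.5·3.5 = 85.7500; (r_i+r_j)·cross = 19.5·85.7500 = 1672.1250
edge 2: (12.5,18.5)→(9,39.5)  cross = 12.5·39.5 − 9·18.5 = 327.2500; (r_i+r_j)·cross = 21.5·327.2500 = 7035.8750
edge 3: (9,39.5)→(1,16)  cross = 9·16 − 1·39.5 = 104.5000; (r_i+r_j)·cross = 10·104.5000 = 1045.0000
Σcross = 409.0000 → A = |Σcross|/2 = 204.5000 mm²
Σ(r_i+r_j)·cross = 8885.0000 → first moment M = |Σ|/6 = 1480.8333
R_c = M/A = 1480.8333/204.5000 = 7.2412 mm
θ = 295° = 5.148721 rad
V = θ·R_c·A = 5.148721·7.2412·204.5000 = 7624.398 mm³

Volume = 7624.398 mm³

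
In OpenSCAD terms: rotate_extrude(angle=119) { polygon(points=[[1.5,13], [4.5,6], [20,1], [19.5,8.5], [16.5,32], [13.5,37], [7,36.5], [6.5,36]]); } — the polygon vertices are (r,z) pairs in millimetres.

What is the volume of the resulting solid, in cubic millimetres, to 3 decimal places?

Profile (r,z), 8 vertices: (1.5,13) (4.5,6) (20,1) (19.5,8.5) (16.5,32) (13.5,37) (7,36.5) (6.5,36)
edge 0: (1.5,13)→(4.5,6)  cross = 1.5·6 − 4.5·13 = -49.5000; (r_i+r_j)·cross = 6·-49.5000 = -297.0000
edge 1: (4.5,6)→(20,1)  cross = 4.5·1 − 20·6 = -115.5000; (r_i+r_j)·cross = 24.5·-115.5000 = -2829.7500
edge 2: (20,1)→(19.5,8.5)  cross = 20·8.5 − 19.5·1 = 150.5000; (r_i+r_j)·cross = 39.5·150.5000 = 5944.7500
edge 3: (19.5,8.5)→(16.5,32)  cross = 19.5·32 − 16.5·8.5 = 483.7500; (r_i+r_j)·cross = 36·483.7500 = 17415.0000
edge 4: (16.5,32)→(13.5,37)  cross = 16.5·37 − 13.5·32 = 178.5000; (r_i+r_j)·cross = 30·178.5000 = 5355.0000
edge 5: (13.5,37)→(7,36.5)  cross = 13.5·36.5 − 7·37 = 233.7500; (r_i+r_j)·cross = 20.5·233.7500 = 4791.8750
edge 6: (7,36.5)→(6.5,36)  cross = 7·36 − 6.5·36.5 = 14.7500; (r_i+r_j)·cross = 13.5·14.7500 = 199.1250
edge 7: (6.5,36)→(1.5,13)  cross = 6.5·13 − 1.5·36 = 30.5000; (r_i+r_j)·cross = 8·30.5000 = 244.0000
Σcross = 926.7500 → A = |Σcross|/2 = 463.3750 mm²
Σ(r_i+r_j)·cross = 30823.0000 → first moment M = |Σ|/6 = 5137.1667
R_c = M/A = 5137.1667/463.3750 = 11.0864 mm
θ = 119° = 2.076942 rad
V = θ·R_c·A = 2.076942·11.0864·463.3750 = 10669.596 mm³

Volume = 10669.596 mm³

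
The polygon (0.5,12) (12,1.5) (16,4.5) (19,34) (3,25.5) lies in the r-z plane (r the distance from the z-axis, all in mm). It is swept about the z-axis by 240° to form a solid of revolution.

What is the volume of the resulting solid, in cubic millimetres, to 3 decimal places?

Volume = 16471.196 mm³

Profile (r,z), 5 vertices: (0.5,12) (12,1.5) (16,4.5) (19,34) (3,25.5)
edge 0: (0.5,12)→(12,1.5)  cross = 0.5·1.5 − 12·12 = -143.2500; (r_i+r_j)·cross = 12.5·-143.2500 = -1790.6250
edge 1: (12,1.5)→(16,4.5)  cross = 12·4.5 − 16·1.5 = 30.0000; (r_i+r_j)·cross = 28·30.0000 = 840.0000
edge 2: (16,4.5)→(19,34)  cross = 16·34 − 19·4.5 = 458.5000; (r_i+r_j)·cross = 35·458.5000 = 16047.5000
edge 3: (19,34)→(3,25.5)  cross = 19·25.5 − 3·34 = 382.5000; (r_i+r_j)·cross = 22·382.5000 = 8415.0000
edge 4: (3,25.5)→(0.5,12)  cross = 3·12 − 0.5·25.5 = 23.2500; (r_i+r_j)·cross = 3.5·23.2500 = 81.3750
Σcross = 751.0000 → A = |Σcross|/2 = 375.5000 mm²
Σ(r_i+r_j)·cross = 23593.2500 → first moment M = |Σ|/6 = 3932.2083
R_c = M/A = 3932.2083/375.5000 = 10.4719 mm
θ = 240° = 4.188790 rad
V = θ·R_c·A = 4.188790·10.4719·375.5000 = 16471.196 mm³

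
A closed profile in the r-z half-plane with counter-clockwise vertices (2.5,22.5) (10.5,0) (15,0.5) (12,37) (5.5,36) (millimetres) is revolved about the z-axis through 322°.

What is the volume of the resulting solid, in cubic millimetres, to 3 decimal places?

Volume = 15131.157 mm³

Profile (r,z), 5 vertices: (2.5,22.5) (10.5,0) (15,0.5) (12,37) (5.5,36)
edge 0: (2.5,22.5)→(10.5,0)  cross = 2.5·0 − 10.5·22.5 = -236.2500; (r_i+r_j)·cross = 13·-236.2500 = -3071.2500
edge 1: (10.5,0)→(15,0.5)  cross = 10.5·0.5 − 15·0 = 5.2500; (r_i+r_j)·cross = 25.5·5.2500 = 133.8750
edge 2: (15,0.5)→(12,37)  cross = 15·37 − 12·0.5 = 549.0000; (r_i+r_j)·cross = 27·549.0000 = 14823.0000
edge 3: (12,37)→(5.5,36)  cross = 12·36 − 5.5·37 = 228.5000; (r_i+r_j)·cross = 17.5·228.5000 = 3998.7500
edge 4: (5.5,36)→(2.5,22.5)  cross = 5.5·22.5 − 2.5·36 = 33.7500; (r_i+r_j)·cross = 8·33.7500 = 270.0000
Σcross = 580.2500 → A = |Σcross|/2 = 290.1250 mm²
Σ(r_i+r_j)·cross = 16154.3750 → first moment M = |Σ|/6 = 2692.3958
R_c = M/A = 2692.3958/290.1250 = 9.2801 mm
θ = 322° = 5.619960 rad
V = θ·R_c·A = 5.619960·9.2801·290.1250 = 15131.157 mm³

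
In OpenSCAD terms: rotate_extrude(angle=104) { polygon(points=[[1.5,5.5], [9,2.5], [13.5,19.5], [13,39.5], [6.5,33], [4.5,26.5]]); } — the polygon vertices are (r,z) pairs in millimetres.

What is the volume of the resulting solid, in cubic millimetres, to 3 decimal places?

Profile (r,z), 6 vertices: (1.5,5.5) (9,2.5) (13.5,19.5) (13,39.5) (6.5,33) (4.5,26.5)
edge 0: (1.5,5.5)→(9,2.5)  cross = 1.5·2.5 − 9·5.5 = -45.7500; (r_i+r_j)·cross = 10.5·-45.7500 = -480.3750
edge 1: (9,2.5)→(13.5,19.5)  cross = 9·19.5 − 13.5·2.5 = 141.7500; (r_i+r_j)·cross = 22.5·141.7500 = 3189.3750
edge 2: (13.5,19.5)→(13,39.5)  cross = 13.5·39.5 − 13·19.5 = 279.7500; (r_i+r_j)·cross = 26.5·279.7500 = 7413.3750
edge 3: (13,39.5)→(6.5,33)  cross = 13·33 − 6.5·39.5 = 172.2500; (r_i+r_j)·cross = 19.5·172.2500 = 3358.8750
edge 4: (6.5,33)→(4.5,26.5)  cross = 6.5·26.5 − 4.5·33 = 23.7500; (r_i+r_j)·cross = 11·23.7500 = 261.2500
edge 5: (4.5,26.5)→(1.5,5.5)  cross = 4.5·5.5 − 1.5·26.5 = -15.0000; (r_i+r_j)·cross = 6·-15.0000 = -90.0000
Σcross = 556.7500 → A = |Σcross|/2 = 278.3750 mm²
Σ(r_i+r_j)·cross = 13652.5000 → first moment M = |Σ|/6 = 2275.4167
R_c = M/A = 2275.4167/278.3750 = 8.1739 mm
θ = 104° = 1.815142 rad
V = θ·R_c·A = 1.815142·8.1739·278.3750 = 4130.205 mm³

Volume = 4130.205 mm³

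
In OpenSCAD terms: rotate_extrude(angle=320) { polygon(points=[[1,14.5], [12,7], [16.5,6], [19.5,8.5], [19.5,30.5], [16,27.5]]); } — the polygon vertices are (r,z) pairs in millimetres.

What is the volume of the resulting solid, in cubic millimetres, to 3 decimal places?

Profile (r,z), 6 vertices: (1,14.5) (12,7) (16.5,6) (19.5,8.5) (19.5,30.5) (16,27.5)
edge 0: (1,14.5)→(12,7)  cross = 1·7 − 12·14.5 = -167.0000; (r_i+r_j)·cross = 13·-167.0000 = -2171.0000
edge 1: (12,7)→(16.5,6)  cross = 12·6 − 16.5·7 = -43.5000; (r_i+r_j)·cross = 28.5·-43.5000 = -1239.7500
edge 2: (16.5,6)→(19.5,8.5)  cross = 16.5·8.5 − 19.5·6 = 23.2500; (r_i+r_j)·cross = 36·23.2500 = 837.0000
edge 3: (19.5,8.5)→(19.5,30.5)  cross = 19.5·30.5 − 19.5·8.5 = 429.0000; (r_i+r_j)·cross = 39·429.0000 = 16731.0000
edge 4: (19.5,30.5)→(16,27.5)  cross = 19.5·27.5 − 16·30.5 = 48.2500; (r_i+r_j)·cross = 35.5·48.2500 = 1712.8750
edge 5: (16,27.5)→(1,14.5)  cross = 16·14.5 − 1·27.5 = 204.5000; (r_i+r_j)·cross = 17·204.5000 = 3476.5000
Σcross = 494.5000 → A = |Σcross|/2 = 247.2500 mm²
Σ(r_i+r_j)·cross = 19346.6250 → first moment M = |Σ|/6 = 3224.4375
R_c = M/A = 3224.4375/247.2500 = 13.0412 mm
θ = 320° = 5.585054 rad
V = θ·R_c·A = 5.585054·13.0412·247.2500 = 18008.656 mm³

Volume = 18008.656 mm³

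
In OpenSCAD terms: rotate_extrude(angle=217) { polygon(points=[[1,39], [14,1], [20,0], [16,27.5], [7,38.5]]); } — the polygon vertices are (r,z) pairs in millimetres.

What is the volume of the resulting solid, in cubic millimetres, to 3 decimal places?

Profile (r,z), 5 vertices: (1,39) (14,1) (20,0) (16,27.5) (7,38.5)
edge 0: (1,39)→(14,1)  cross = 1·1 − 14·39 = -545.0000; (r_i+r_j)·cross = 15·-545.0000 = -8175.0000
edge 1: (14,1)→(20,0)  cross = 14·0 − 20·1 = -20.0000; (r_i+r_j)·cross = 34·-20.0000 = -680.0000
edge 2: (20,0)→(16,27.5)  cross = 20·27.5 − 16·0 = 550.0000; (r_i+r_j)·cross = 36·550.0000 = 19800.0000
edge 3: (16,27.5)→(7,38.5)  cross = 16·38.5 − 7·27.5 = 423.5000; (r_i+r_j)·cross = 23·423.5000 = 9740.5000
edge 4: (7,38.5)→(1,39)  cross = 7·39 − 1·38.5 = 234.5000; (r_i+r_j)·cross = 8·234.5000 = 1876.0000
Σcross = 643.0000 → A = |Σcross|/2 = 321.5000 mm²
Σ(r_i+r_j)·cross = 22561.5000 → first moment M = |Σ|/6 = 3760.2500
R_c = M/A = 3760.2500/321.5000 = 11.6960 mm
θ = 217° = 3.787364 rad
V = θ·R_c·A = 3.787364·11.6960·321.5000 = 14241.437 mm³

Volume = 14241.437 mm³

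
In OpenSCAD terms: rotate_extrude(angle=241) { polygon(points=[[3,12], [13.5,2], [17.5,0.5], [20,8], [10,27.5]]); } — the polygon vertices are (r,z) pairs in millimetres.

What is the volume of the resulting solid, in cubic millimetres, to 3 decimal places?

Volume = 11225.588 mm³

Profile (r,z), 5 vertices: (3,12) (13.5,2) (17.5,0.5) (20,8) (10,27.5)
edge 0: (3,12)→(13.5,2)  cross = 3·2 − 13.5·12 = -156.0000; (r_i+r_j)·cross = 16.5·-156.0000 = -2574.0000
edge 1: (13.5,2)→(17.5,0.5)  cross = 13.5·0.5 − 17.5·2 = -28.2500; (r_i+r_j)·cross = 31·-28.2500 = -875.7500
edge 2: (17.5,0.5)→(20,8)  cross = 17.5·8 − 20·0.5 = 130.0000; (r_i+r_j)·cross = 37.5·130.0000 = 4875.0000
edge 3: (20,8)→(10,27.5)  cross = 20·27.5 − 10·8 = 470.0000; (r_i+r_j)·cross = 30·470.0000 = 14100.0000
edge 4: (10,27.5)→(3,12)  cross = 10·12 − 3·27.5 = 37.5000; (r_i+r_j)·cross = 13·37.5000 = 487.5000
Σcross = 453.2500 → A = |Σcross|/2 = 226.6250 mm²
Σ(r_i+r_j)·cross = 16012.7500 → first moment M = |Σ|/6 = 2668.7917
R_c = M/A = 2668.7917/226.6250 = 11.7762 mm
θ = 241° = 4.206243 rad
V = θ·R_c·A = 4.206243·11.7762·226.6250 = 11225.588 mm³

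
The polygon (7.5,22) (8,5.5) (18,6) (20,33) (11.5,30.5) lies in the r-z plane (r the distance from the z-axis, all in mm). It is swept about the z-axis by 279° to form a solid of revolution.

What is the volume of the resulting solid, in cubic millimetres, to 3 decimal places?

Profile (r,z), 5 vertices: (7.5,22) (8,5.5) (18,6) (20,33) (11.5,30.5)
edge 0: (7.5,22)→(8,5.5)  cross = 7.5·5.5 − 8·22 = -134.7500; (r_i+r_j)·cross = 15.5·-134.7500 = -2088.6250
edge 1: (8,5.5)→(18,6)  cross = 8·6 − 18·5.5 = -51.0000; (r_i+r_j)·cross = 26·-51.0000 = -1326.0000
edge 2: (18,6)→(20,33)  cross = 18·33 − 20·6 = 474.0000; (r_i+r_j)·cross = 38·474.0000 = 18012.0000
edge 3: (20,33)→(11.5,30.5)  cross = 20·30.5 − 11.5·33 = 230.5000; (r_i+r_j)·cross = 31.5·230.5000 = 7260.7500
edge 4: (11.5,30.5)→(7.5,22)  cross = 11.5·22 − 7.5·30.5 = 24.2500; (r_i+r_j)·cross = 19·24.2500 = 460.7500
Σcross = 543.0000 → A = |Σcross|/2 = 271.5000 mm²
Σ(r_i+r_j)·cross = 22318.8750 → first moment M = |Σ|/6 = 3719.8125
R_c = M/A = 3719.8125/271.5000 = 13.7010 mm
θ = 279° = 4.869469 rad
V = θ·R_c·A = 4.869469·13.7010·271.5000 = 18113.510 mm³

Volume = 18113.510 mm³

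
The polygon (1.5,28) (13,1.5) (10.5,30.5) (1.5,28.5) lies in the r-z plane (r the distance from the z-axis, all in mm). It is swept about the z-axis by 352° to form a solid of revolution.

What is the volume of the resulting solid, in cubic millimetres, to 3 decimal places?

Profile (r,z), 4 vertices: (1.5,28) (13,1.5) (10.5,30.5) (1.5,28.5)
edge 0: (1.5,28)→(13,1.5)  cross = 1.5·1.5 − 13·28 = -361.7500; (r_i+r_j)·cross = 14.5·-361.7500 = -5245.3750
edge 1: (13,1.5)→(10.5,30.5)  cross = 13·30.5 − 10.5·1.5 = 380.7500; (r_i+r_j)·cross = 23.5·380.7500 = 8947.6250
edge 2: (10.5,30.5)→(1.5,28.5)  cross = 10.5·28.5 − 1.5·30.5 = 253.5000; (r_i+r_j)·cross = 12·253.5000 = 3042.0000
edge 3: (1.5,28.5)→(1.5,28)  cross = 1.5·28 − 1.5·28.5 = -0.7500; (r_i+r_j)·cross = 3·-0.7500 = -2.2500
Σcross = 271.7500 → A = |Σcross|/2 = 135.8750 mm²
Σ(r_i+r_j)·cross = 6742.0000 → first moment M = |Σ|/6 = 1123.6667
R_c = M/A = 1123.6667/135.8750 = 8.2699 mm
θ = 352° = 6.143559 rad
V = θ·R_c·A = 6.143559·8.2699·135.8750 = 6903.312 mm³

Volume = 6903.312 mm³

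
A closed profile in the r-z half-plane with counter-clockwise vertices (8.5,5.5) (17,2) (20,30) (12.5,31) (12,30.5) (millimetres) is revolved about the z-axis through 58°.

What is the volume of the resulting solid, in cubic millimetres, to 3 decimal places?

Volume = 3318.079 mm³

Profile (r,z), 5 vertices: (8.5,5.5) (17,2) (20,30) (12.5,31) (12,30.5)
edge 0: (8.5,5.5)→(17,2)  cross = 8.5·2 − 17·5.5 = -76.5000; (r_i+r_j)·cross = 25.5·-76.5000 = -1950.7500
edge 1: (17,2)→(20,30)  cross = 17·30 − 20·2 = 470.0000; (r_i+r_j)·cross = 37·470.0000 = 17390.0000
edge 2: (20,30)→(12.5,31)  cross = 20·31 − 12.5·30 = 245.0000; (r_i+r_j)·cross = 32.5·245.0000 = 7962.5000
edge 3: (12.5,31)→(12,30.5)  cross = 12.5·30.5 − 12·31 = 9.2500; (r_i+r_j)·cross = 24.5·9.2500 = 226.6250
edge 4: (12,30.5)→(8.5,5.5)  cross = 12·5.5 − 8.5·30.5 = -193.2500; (r_i+r_j)·cross = 20.5·-193.2500 = -3961.6250
Σcross = 454.5000 → A = |Σcross|/2 = 227.2500 mm²
Σ(r_i+r_j)·cross = 19666.7500 → first moment M = |Σ|/6 = 3277.7917
R_c = M/A = 3277.7917/227.2500 = 14.4237 mm
θ = 58° = 1.012291 rad
V = θ·R_c·A = 1.012291·14.4237·227.2500 = 3318.079 mm³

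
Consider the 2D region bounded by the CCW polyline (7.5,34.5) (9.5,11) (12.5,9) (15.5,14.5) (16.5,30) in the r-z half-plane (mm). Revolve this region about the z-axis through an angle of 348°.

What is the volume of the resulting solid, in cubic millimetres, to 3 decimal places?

Volume = 11481.151 mm³

Profile (r,z), 5 vertices: (7.5,34.5) (9.5,11) (12.5,9) (15.5,14.5) (16.5,30)
edge 0: (7.5,34.5)→(9.5,11)  cross = 7.5·11 − 9.5·34.5 = -245.2500; (r_i+r_j)·cross = 17·-245.2500 = -4169.2500
edge 1: (9.5,11)→(12.5,9)  cross = 9.5·9 − 12.5·11 = -52.0000; (r_i+r_j)·cross = 22·-52.0000 = -1144.0000
edge 2: (12.5,9)→(15.5,14.5)  cross = 12.5·14.5 − 15.5·9 = 41.7500; (r_i+r_j)·cross = 28·41.7500 = 1169.0000
edge 3: (15.5,14.5)→(16.5,30)  cross = 15.5·30 − 16.5·14.5 = 225.7500; (r_i+r_j)·cross = 32·225.7500 = 7224.0000
edge 4: (16.5,30)→(7.5,34.5)  cross = 16.5·34.5 − 7.5·30 = 344.2500; (r_i+r_j)·cross = 24·344.2500 = 8262.0000
Σcross = 314.5000 → A = |Σcross|/2 = 157.2500 mm²
Σ(r_i+r_j)·cross = 11341.7500 → first moment M = |Σ|/6 = 1890.2917
R_c = M/A = 1890.2917/157.2500 = 12.0209 mm
θ = 348° = 6.073746 rad
V = θ·R_c·A = 6.073746·12.0209·157.2500 = 11481.151 mm³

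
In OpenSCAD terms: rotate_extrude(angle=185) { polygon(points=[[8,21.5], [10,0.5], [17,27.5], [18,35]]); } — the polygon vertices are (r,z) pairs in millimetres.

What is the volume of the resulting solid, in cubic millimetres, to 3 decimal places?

Volume = 5208.957 mm³

Profile (r,z), 4 vertices: (8,21.5) (10,0.5) (17,27.5) (18,35)
edge 0: (8,21.5)→(10,0.5)  cross = 8·0.5 − 10·21.5 = -211.0000; (r_i+r_j)·cross = 18·-211.0000 = -3798.0000
edge 1: (10,0.5)→(17,27.5)  cross = 10·27.5 − 17·0.5 = 266.5000; (r_i+r_j)·cross = 27·266.5000 = 7195.5000
edge 2: (17,27.5)→(18,35)  cross = 17·35 − 18·27.5 = 100.0000; (r_i+r_j)·cross = 35·100.0000 = 3500.0000
edge 3: (18,35)→(8,21.5)  cross = 18·21.5 − 8·35 = 107.0000; (r_i+r_j)·cross = 26·107.0000 = 2782.0000
Σcross = 262.5000 → A = |Σcross|/2 = 131.2500 mm²
Σ(r_i+r_j)·cross = 9679.5000 → first moment M = |Σ|/6 = 1613.2500
R_c = M/A = 1613.2500/131.2500 = 12.2914 mm
θ = 185° = 3.228859 rad
V = θ·R_c·A = 3.228859·12.2914·131.2500 = 5208.957 mm³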